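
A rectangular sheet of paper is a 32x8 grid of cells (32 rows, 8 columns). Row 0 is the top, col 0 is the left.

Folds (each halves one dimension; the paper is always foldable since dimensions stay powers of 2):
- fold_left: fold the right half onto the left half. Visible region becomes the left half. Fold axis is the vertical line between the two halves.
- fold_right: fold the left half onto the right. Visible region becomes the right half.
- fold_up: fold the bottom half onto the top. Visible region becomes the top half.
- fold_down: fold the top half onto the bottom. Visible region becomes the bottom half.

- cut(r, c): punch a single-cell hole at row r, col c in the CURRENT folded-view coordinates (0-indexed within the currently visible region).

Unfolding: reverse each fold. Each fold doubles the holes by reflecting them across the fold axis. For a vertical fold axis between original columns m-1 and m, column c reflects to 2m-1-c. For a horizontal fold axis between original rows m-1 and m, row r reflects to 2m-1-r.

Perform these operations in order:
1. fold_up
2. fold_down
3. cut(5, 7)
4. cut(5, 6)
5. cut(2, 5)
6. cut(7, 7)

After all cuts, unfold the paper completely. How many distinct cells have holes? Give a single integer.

Op 1 fold_up: fold axis h@16; visible region now rows[0,16) x cols[0,8) = 16x8
Op 2 fold_down: fold axis h@8; visible region now rows[8,16) x cols[0,8) = 8x8
Op 3 cut(5, 7): punch at orig (13,7); cuts so far [(13, 7)]; region rows[8,16) x cols[0,8) = 8x8
Op 4 cut(5, 6): punch at orig (13,6); cuts so far [(13, 6), (13, 7)]; region rows[8,16) x cols[0,8) = 8x8
Op 5 cut(2, 5): punch at orig (10,5); cuts so far [(10, 5), (13, 6), (13, 7)]; region rows[8,16) x cols[0,8) = 8x8
Op 6 cut(7, 7): punch at orig (15,7); cuts so far [(10, 5), (13, 6), (13, 7), (15, 7)]; region rows[8,16) x cols[0,8) = 8x8
Unfold 1 (reflect across h@8): 8 holes -> [(0, 7), (2, 6), (2, 7), (5, 5), (10, 5), (13, 6), (13, 7), (15, 7)]
Unfold 2 (reflect across h@16): 16 holes -> [(0, 7), (2, 6), (2, 7), (5, 5), (10, 5), (13, 6), (13, 7), (15, 7), (16, 7), (18, 6), (18, 7), (21, 5), (26, 5), (29, 6), (29, 7), (31, 7)]

Answer: 16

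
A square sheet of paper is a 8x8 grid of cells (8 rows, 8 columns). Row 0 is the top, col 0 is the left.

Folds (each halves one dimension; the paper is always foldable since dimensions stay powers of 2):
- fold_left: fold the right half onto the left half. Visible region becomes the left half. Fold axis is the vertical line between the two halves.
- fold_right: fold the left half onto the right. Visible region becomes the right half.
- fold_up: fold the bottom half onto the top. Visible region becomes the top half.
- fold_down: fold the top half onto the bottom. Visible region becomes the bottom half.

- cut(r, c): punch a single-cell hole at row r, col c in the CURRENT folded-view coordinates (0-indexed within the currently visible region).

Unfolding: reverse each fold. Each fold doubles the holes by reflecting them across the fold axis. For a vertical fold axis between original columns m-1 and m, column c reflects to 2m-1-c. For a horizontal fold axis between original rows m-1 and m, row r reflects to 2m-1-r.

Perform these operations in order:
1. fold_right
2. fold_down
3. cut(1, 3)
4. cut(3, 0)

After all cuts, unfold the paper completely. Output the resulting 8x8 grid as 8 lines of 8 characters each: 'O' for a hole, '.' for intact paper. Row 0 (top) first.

Answer: ...OO...
........
O......O
........
........
O......O
........
...OO...

Derivation:
Op 1 fold_right: fold axis v@4; visible region now rows[0,8) x cols[4,8) = 8x4
Op 2 fold_down: fold axis h@4; visible region now rows[4,8) x cols[4,8) = 4x4
Op 3 cut(1, 3): punch at orig (5,7); cuts so far [(5, 7)]; region rows[4,8) x cols[4,8) = 4x4
Op 4 cut(3, 0): punch at orig (7,4); cuts so far [(5, 7), (7, 4)]; region rows[4,8) x cols[4,8) = 4x4
Unfold 1 (reflect across h@4): 4 holes -> [(0, 4), (2, 7), (5, 7), (7, 4)]
Unfold 2 (reflect across v@4): 8 holes -> [(0, 3), (0, 4), (2, 0), (2, 7), (5, 0), (5, 7), (7, 3), (7, 4)]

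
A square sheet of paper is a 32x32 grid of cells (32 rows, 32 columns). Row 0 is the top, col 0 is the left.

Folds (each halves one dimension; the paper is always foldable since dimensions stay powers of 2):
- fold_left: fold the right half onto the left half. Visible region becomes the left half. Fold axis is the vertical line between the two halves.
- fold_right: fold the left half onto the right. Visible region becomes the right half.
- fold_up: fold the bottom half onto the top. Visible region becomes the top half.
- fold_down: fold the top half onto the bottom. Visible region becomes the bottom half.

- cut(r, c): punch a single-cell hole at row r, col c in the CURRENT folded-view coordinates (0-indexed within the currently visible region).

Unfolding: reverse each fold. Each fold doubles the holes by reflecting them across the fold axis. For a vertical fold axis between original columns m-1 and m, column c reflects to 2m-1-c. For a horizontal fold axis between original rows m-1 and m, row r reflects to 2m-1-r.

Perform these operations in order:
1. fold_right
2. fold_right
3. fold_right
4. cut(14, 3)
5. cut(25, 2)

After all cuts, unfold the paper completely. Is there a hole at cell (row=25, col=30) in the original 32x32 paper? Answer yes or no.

Answer: yes

Derivation:
Op 1 fold_right: fold axis v@16; visible region now rows[0,32) x cols[16,32) = 32x16
Op 2 fold_right: fold axis v@24; visible region now rows[0,32) x cols[24,32) = 32x8
Op 3 fold_right: fold axis v@28; visible region now rows[0,32) x cols[28,32) = 32x4
Op 4 cut(14, 3): punch at orig (14,31); cuts so far [(14, 31)]; region rows[0,32) x cols[28,32) = 32x4
Op 5 cut(25, 2): punch at orig (25,30); cuts so far [(14, 31), (25, 30)]; region rows[0,32) x cols[28,32) = 32x4
Unfold 1 (reflect across v@28): 4 holes -> [(14, 24), (14, 31), (25, 25), (25, 30)]
Unfold 2 (reflect across v@24): 8 holes -> [(14, 16), (14, 23), (14, 24), (14, 31), (25, 17), (25, 22), (25, 25), (25, 30)]
Unfold 3 (reflect across v@16): 16 holes -> [(14, 0), (14, 7), (14, 8), (14, 15), (14, 16), (14, 23), (14, 24), (14, 31), (25, 1), (25, 6), (25, 9), (25, 14), (25, 17), (25, 22), (25, 25), (25, 30)]
Holes: [(14, 0), (14, 7), (14, 8), (14, 15), (14, 16), (14, 23), (14, 24), (14, 31), (25, 1), (25, 6), (25, 9), (25, 14), (25, 17), (25, 22), (25, 25), (25, 30)]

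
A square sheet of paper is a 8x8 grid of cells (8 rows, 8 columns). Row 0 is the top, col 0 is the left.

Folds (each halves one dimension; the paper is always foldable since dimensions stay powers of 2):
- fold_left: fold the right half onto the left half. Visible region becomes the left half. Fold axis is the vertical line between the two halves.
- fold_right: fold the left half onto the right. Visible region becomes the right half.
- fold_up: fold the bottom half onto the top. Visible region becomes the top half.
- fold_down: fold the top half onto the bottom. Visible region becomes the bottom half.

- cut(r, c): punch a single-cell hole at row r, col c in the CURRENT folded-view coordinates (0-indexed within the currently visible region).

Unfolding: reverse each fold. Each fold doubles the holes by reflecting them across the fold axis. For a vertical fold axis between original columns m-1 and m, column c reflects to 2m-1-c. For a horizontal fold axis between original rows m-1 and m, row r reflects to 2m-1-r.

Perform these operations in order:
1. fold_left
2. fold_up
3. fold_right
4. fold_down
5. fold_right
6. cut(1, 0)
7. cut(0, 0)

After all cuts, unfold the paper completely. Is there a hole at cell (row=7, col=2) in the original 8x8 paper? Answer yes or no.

Answer: yes

Derivation:
Op 1 fold_left: fold axis v@4; visible region now rows[0,8) x cols[0,4) = 8x4
Op 2 fold_up: fold axis h@4; visible region now rows[0,4) x cols[0,4) = 4x4
Op 3 fold_right: fold axis v@2; visible region now rows[0,4) x cols[2,4) = 4x2
Op 4 fold_down: fold axis h@2; visible region now rows[2,4) x cols[2,4) = 2x2
Op 5 fold_right: fold axis v@3; visible region now rows[2,4) x cols[3,4) = 2x1
Op 6 cut(1, 0): punch at orig (3,3); cuts so far [(3, 3)]; region rows[2,4) x cols[3,4) = 2x1
Op 7 cut(0, 0): punch at orig (2,3); cuts so far [(2, 3), (3, 3)]; region rows[2,4) x cols[3,4) = 2x1
Unfold 1 (reflect across v@3): 4 holes -> [(2, 2), (2, 3), (3, 2), (3, 3)]
Unfold 2 (reflect across h@2): 8 holes -> [(0, 2), (0, 3), (1, 2), (1, 3), (2, 2), (2, 3), (3, 2), (3, 3)]
Unfold 3 (reflect across v@2): 16 holes -> [(0, 0), (0, 1), (0, 2), (0, 3), (1, 0), (1, 1), (1, 2), (1, 3), (2, 0), (2, 1), (2, 2), (2, 3), (3, 0), (3, 1), (3, 2), (3, 3)]
Unfold 4 (reflect across h@4): 32 holes -> [(0, 0), (0, 1), (0, 2), (0, 3), (1, 0), (1, 1), (1, 2), (1, 3), (2, 0), (2, 1), (2, 2), (2, 3), (3, 0), (3, 1), (3, 2), (3, 3), (4, 0), (4, 1), (4, 2), (4, 3), (5, 0), (5, 1), (5, 2), (5, 3), (6, 0), (6, 1), (6, 2), (6, 3), (7, 0), (7, 1), (7, 2), (7, 3)]
Unfold 5 (reflect across v@4): 64 holes -> [(0, 0), (0, 1), (0, 2), (0, 3), (0, 4), (0, 5), (0, 6), (0, 7), (1, 0), (1, 1), (1, 2), (1, 3), (1, 4), (1, 5), (1, 6), (1, 7), (2, 0), (2, 1), (2, 2), (2, 3), (2, 4), (2, 5), (2, 6), (2, 7), (3, 0), (3, 1), (3, 2), (3, 3), (3, 4), (3, 5), (3, 6), (3, 7), (4, 0), (4, 1), (4, 2), (4, 3), (4, 4), (4, 5), (4, 6), (4, 7), (5, 0), (5, 1), (5, 2), (5, 3), (5, 4), (5, 5), (5, 6), (5, 7), (6, 0), (6, 1), (6, 2), (6, 3), (6, 4), (6, 5), (6, 6), (6, 7), (7, 0), (7, 1), (7, 2), (7, 3), (7, 4), (7, 5), (7, 6), (7, 7)]
Holes: [(0, 0), (0, 1), (0, 2), (0, 3), (0, 4), (0, 5), (0, 6), (0, 7), (1, 0), (1, 1), (1, 2), (1, 3), (1, 4), (1, 5), (1, 6), (1, 7), (2, 0), (2, 1), (2, 2), (2, 3), (2, 4), (2, 5), (2, 6), (2, 7), (3, 0), (3, 1), (3, 2), (3, 3), (3, 4), (3, 5), (3, 6), (3, 7), (4, 0), (4, 1), (4, 2), (4, 3), (4, 4), (4, 5), (4, 6), (4, 7), (5, 0), (5, 1), (5, 2), (5, 3), (5, 4), (5, 5), (5, 6), (5, 7), (6, 0), (6, 1), (6, 2), (6, 3), (6, 4), (6, 5), (6, 6), (6, 7), (7, 0), (7, 1), (7, 2), (7, 3), (7, 4), (7, 5), (7, 6), (7, 7)]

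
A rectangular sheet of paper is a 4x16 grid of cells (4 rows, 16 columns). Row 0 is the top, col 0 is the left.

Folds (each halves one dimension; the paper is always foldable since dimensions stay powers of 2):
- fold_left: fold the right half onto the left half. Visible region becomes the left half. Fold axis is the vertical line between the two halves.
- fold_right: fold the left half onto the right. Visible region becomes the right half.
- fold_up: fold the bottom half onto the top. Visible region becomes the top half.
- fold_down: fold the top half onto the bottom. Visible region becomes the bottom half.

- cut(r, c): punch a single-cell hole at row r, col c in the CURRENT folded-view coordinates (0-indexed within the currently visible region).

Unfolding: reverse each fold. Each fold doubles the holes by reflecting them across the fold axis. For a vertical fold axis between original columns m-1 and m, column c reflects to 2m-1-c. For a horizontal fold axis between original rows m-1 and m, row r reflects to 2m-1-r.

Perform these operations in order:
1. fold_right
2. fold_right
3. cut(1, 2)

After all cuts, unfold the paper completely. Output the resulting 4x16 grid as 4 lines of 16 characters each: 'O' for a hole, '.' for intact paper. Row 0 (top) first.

Answer: ................
.O....O..O....O.
................
................

Derivation:
Op 1 fold_right: fold axis v@8; visible region now rows[0,4) x cols[8,16) = 4x8
Op 2 fold_right: fold axis v@12; visible region now rows[0,4) x cols[12,16) = 4x4
Op 3 cut(1, 2): punch at orig (1,14); cuts so far [(1, 14)]; region rows[0,4) x cols[12,16) = 4x4
Unfold 1 (reflect across v@12): 2 holes -> [(1, 9), (1, 14)]
Unfold 2 (reflect across v@8): 4 holes -> [(1, 1), (1, 6), (1, 9), (1, 14)]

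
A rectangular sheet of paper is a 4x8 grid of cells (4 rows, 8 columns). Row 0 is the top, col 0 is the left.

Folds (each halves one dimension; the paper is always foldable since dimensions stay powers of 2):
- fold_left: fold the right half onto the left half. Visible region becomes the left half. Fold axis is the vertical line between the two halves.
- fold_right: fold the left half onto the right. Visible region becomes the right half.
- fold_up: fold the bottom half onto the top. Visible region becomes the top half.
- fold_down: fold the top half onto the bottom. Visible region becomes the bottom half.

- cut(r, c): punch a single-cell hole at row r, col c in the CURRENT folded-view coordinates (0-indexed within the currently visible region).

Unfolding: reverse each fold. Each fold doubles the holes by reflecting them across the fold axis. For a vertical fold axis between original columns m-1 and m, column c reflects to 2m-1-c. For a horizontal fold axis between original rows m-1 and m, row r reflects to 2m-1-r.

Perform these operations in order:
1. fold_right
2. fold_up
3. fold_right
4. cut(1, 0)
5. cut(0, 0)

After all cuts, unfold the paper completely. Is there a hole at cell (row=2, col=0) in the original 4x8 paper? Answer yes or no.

Answer: no

Derivation:
Op 1 fold_right: fold axis v@4; visible region now rows[0,4) x cols[4,8) = 4x4
Op 2 fold_up: fold axis h@2; visible region now rows[0,2) x cols[4,8) = 2x4
Op 3 fold_right: fold axis v@6; visible region now rows[0,2) x cols[6,8) = 2x2
Op 4 cut(1, 0): punch at orig (1,6); cuts so far [(1, 6)]; region rows[0,2) x cols[6,8) = 2x2
Op 5 cut(0, 0): punch at orig (0,6); cuts so far [(0, 6), (1, 6)]; region rows[0,2) x cols[6,8) = 2x2
Unfold 1 (reflect across v@6): 4 holes -> [(0, 5), (0, 6), (1, 5), (1, 6)]
Unfold 2 (reflect across h@2): 8 holes -> [(0, 5), (0, 6), (1, 5), (1, 6), (2, 5), (2, 6), (3, 5), (3, 6)]
Unfold 3 (reflect across v@4): 16 holes -> [(0, 1), (0, 2), (0, 5), (0, 6), (1, 1), (1, 2), (1, 5), (1, 6), (2, 1), (2, 2), (2, 5), (2, 6), (3, 1), (3, 2), (3, 5), (3, 6)]
Holes: [(0, 1), (0, 2), (0, 5), (0, 6), (1, 1), (1, 2), (1, 5), (1, 6), (2, 1), (2, 2), (2, 5), (2, 6), (3, 1), (3, 2), (3, 5), (3, 6)]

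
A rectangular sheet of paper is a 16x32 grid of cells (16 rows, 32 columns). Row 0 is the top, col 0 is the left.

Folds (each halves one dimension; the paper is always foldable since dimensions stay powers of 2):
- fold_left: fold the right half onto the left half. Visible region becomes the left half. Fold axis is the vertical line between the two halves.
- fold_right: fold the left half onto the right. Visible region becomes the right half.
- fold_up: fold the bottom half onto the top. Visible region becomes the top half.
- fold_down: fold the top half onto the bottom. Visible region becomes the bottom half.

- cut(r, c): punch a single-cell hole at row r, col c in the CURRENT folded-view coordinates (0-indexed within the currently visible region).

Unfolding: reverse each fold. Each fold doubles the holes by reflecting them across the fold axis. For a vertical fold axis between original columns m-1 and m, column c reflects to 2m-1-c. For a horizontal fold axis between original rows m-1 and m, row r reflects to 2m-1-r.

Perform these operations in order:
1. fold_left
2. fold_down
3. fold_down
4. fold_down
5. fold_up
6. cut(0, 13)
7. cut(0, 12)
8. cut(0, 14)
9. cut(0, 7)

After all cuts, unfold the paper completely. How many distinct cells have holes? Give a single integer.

Op 1 fold_left: fold axis v@16; visible region now rows[0,16) x cols[0,16) = 16x16
Op 2 fold_down: fold axis h@8; visible region now rows[8,16) x cols[0,16) = 8x16
Op 3 fold_down: fold axis h@12; visible region now rows[12,16) x cols[0,16) = 4x16
Op 4 fold_down: fold axis h@14; visible region now rows[14,16) x cols[0,16) = 2x16
Op 5 fold_up: fold axis h@15; visible region now rows[14,15) x cols[0,16) = 1x16
Op 6 cut(0, 13): punch at orig (14,13); cuts so far [(14, 13)]; region rows[14,15) x cols[0,16) = 1x16
Op 7 cut(0, 12): punch at orig (14,12); cuts so far [(14, 12), (14, 13)]; region rows[14,15) x cols[0,16) = 1x16
Op 8 cut(0, 14): punch at orig (14,14); cuts so far [(14, 12), (14, 13), (14, 14)]; region rows[14,15) x cols[0,16) = 1x16
Op 9 cut(0, 7): punch at orig (14,7); cuts so far [(14, 7), (14, 12), (14, 13), (14, 14)]; region rows[14,15) x cols[0,16) = 1x16
Unfold 1 (reflect across h@15): 8 holes -> [(14, 7), (14, 12), (14, 13), (14, 14), (15, 7), (15, 12), (15, 13), (15, 14)]
Unfold 2 (reflect across h@14): 16 holes -> [(12, 7), (12, 12), (12, 13), (12, 14), (13, 7), (13, 12), (13, 13), (13, 14), (14, 7), (14, 12), (14, 13), (14, 14), (15, 7), (15, 12), (15, 13), (15, 14)]
Unfold 3 (reflect across h@12): 32 holes -> [(8, 7), (8, 12), (8, 13), (8, 14), (9, 7), (9, 12), (9, 13), (9, 14), (10, 7), (10, 12), (10, 13), (10, 14), (11, 7), (11, 12), (11, 13), (11, 14), (12, 7), (12, 12), (12, 13), (12, 14), (13, 7), (13, 12), (13, 13), (13, 14), (14, 7), (14, 12), (14, 13), (14, 14), (15, 7), (15, 12), (15, 13), (15, 14)]
Unfold 4 (reflect across h@8): 64 holes -> [(0, 7), (0, 12), (0, 13), (0, 14), (1, 7), (1, 12), (1, 13), (1, 14), (2, 7), (2, 12), (2, 13), (2, 14), (3, 7), (3, 12), (3, 13), (3, 14), (4, 7), (4, 12), (4, 13), (4, 14), (5, 7), (5, 12), (5, 13), (5, 14), (6, 7), (6, 12), (6, 13), (6, 14), (7, 7), (7, 12), (7, 13), (7, 14), (8, 7), (8, 12), (8, 13), (8, 14), (9, 7), (9, 12), (9, 13), (9, 14), (10, 7), (10, 12), (10, 13), (10, 14), (11, 7), (11, 12), (11, 13), (11, 14), (12, 7), (12, 12), (12, 13), (12, 14), (13, 7), (13, 12), (13, 13), (13, 14), (14, 7), (14, 12), (14, 13), (14, 14), (15, 7), (15, 12), (15, 13), (15, 14)]
Unfold 5 (reflect across v@16): 128 holes -> [(0, 7), (0, 12), (0, 13), (0, 14), (0, 17), (0, 18), (0, 19), (0, 24), (1, 7), (1, 12), (1, 13), (1, 14), (1, 17), (1, 18), (1, 19), (1, 24), (2, 7), (2, 12), (2, 13), (2, 14), (2, 17), (2, 18), (2, 19), (2, 24), (3, 7), (3, 12), (3, 13), (3, 14), (3, 17), (3, 18), (3, 19), (3, 24), (4, 7), (4, 12), (4, 13), (4, 14), (4, 17), (4, 18), (4, 19), (4, 24), (5, 7), (5, 12), (5, 13), (5, 14), (5, 17), (5, 18), (5, 19), (5, 24), (6, 7), (6, 12), (6, 13), (6, 14), (6, 17), (6, 18), (6, 19), (6, 24), (7, 7), (7, 12), (7, 13), (7, 14), (7, 17), (7, 18), (7, 19), (7, 24), (8, 7), (8, 12), (8, 13), (8, 14), (8, 17), (8, 18), (8, 19), (8, 24), (9, 7), (9, 12), (9, 13), (9, 14), (9, 17), (9, 18), (9, 19), (9, 24), (10, 7), (10, 12), (10, 13), (10, 14), (10, 17), (10, 18), (10, 19), (10, 24), (11, 7), (11, 12), (11, 13), (11, 14), (11, 17), (11, 18), (11, 19), (11, 24), (12, 7), (12, 12), (12, 13), (12, 14), (12, 17), (12, 18), (12, 19), (12, 24), (13, 7), (13, 12), (13, 13), (13, 14), (13, 17), (13, 18), (13, 19), (13, 24), (14, 7), (14, 12), (14, 13), (14, 14), (14, 17), (14, 18), (14, 19), (14, 24), (15, 7), (15, 12), (15, 13), (15, 14), (15, 17), (15, 18), (15, 19), (15, 24)]

Answer: 128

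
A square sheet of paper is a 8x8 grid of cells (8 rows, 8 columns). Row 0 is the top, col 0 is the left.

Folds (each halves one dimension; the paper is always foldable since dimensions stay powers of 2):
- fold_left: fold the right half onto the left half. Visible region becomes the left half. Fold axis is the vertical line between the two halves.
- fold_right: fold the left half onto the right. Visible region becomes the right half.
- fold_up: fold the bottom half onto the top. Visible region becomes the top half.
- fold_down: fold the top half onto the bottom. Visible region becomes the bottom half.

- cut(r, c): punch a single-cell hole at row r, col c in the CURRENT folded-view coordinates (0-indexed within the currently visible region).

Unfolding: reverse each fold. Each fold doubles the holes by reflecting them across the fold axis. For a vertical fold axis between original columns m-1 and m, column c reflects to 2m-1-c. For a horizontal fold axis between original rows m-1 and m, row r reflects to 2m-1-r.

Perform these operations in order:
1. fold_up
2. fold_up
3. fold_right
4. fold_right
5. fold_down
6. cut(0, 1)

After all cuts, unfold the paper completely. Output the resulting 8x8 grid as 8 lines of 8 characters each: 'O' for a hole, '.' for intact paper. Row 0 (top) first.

Op 1 fold_up: fold axis h@4; visible region now rows[0,4) x cols[0,8) = 4x8
Op 2 fold_up: fold axis h@2; visible region now rows[0,2) x cols[0,8) = 2x8
Op 3 fold_right: fold axis v@4; visible region now rows[0,2) x cols[4,8) = 2x4
Op 4 fold_right: fold axis v@6; visible region now rows[0,2) x cols[6,8) = 2x2
Op 5 fold_down: fold axis h@1; visible region now rows[1,2) x cols[6,8) = 1x2
Op 6 cut(0, 1): punch at orig (1,7); cuts so far [(1, 7)]; region rows[1,2) x cols[6,8) = 1x2
Unfold 1 (reflect across h@1): 2 holes -> [(0, 7), (1, 7)]
Unfold 2 (reflect across v@6): 4 holes -> [(0, 4), (0, 7), (1, 4), (1, 7)]
Unfold 3 (reflect across v@4): 8 holes -> [(0, 0), (0, 3), (0, 4), (0, 7), (1, 0), (1, 3), (1, 4), (1, 7)]
Unfold 4 (reflect across h@2): 16 holes -> [(0, 0), (0, 3), (0, 4), (0, 7), (1, 0), (1, 3), (1, 4), (1, 7), (2, 0), (2, 3), (2, 4), (2, 7), (3, 0), (3, 3), (3, 4), (3, 7)]
Unfold 5 (reflect across h@4): 32 holes -> [(0, 0), (0, 3), (0, 4), (0, 7), (1, 0), (1, 3), (1, 4), (1, 7), (2, 0), (2, 3), (2, 4), (2, 7), (3, 0), (3, 3), (3, 4), (3, 7), (4, 0), (4, 3), (4, 4), (4, 7), (5, 0), (5, 3), (5, 4), (5, 7), (6, 0), (6, 3), (6, 4), (6, 7), (7, 0), (7, 3), (7, 4), (7, 7)]

Answer: O..OO..O
O..OO..O
O..OO..O
O..OO..O
O..OO..O
O..OO..O
O..OO..O
O..OO..O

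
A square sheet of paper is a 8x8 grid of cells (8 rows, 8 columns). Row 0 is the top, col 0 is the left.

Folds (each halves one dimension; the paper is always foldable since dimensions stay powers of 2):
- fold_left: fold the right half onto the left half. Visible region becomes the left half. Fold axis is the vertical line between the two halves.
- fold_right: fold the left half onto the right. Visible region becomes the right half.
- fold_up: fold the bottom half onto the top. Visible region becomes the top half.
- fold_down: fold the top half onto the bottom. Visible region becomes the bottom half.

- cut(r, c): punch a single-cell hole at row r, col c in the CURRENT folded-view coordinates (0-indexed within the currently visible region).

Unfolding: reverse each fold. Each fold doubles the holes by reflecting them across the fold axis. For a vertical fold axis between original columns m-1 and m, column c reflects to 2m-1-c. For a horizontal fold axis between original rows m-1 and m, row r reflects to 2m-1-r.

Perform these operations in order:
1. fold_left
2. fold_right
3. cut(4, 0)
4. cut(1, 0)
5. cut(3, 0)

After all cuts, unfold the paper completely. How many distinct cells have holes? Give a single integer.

Op 1 fold_left: fold axis v@4; visible region now rows[0,8) x cols[0,4) = 8x4
Op 2 fold_right: fold axis v@2; visible region now rows[0,8) x cols[2,4) = 8x2
Op 3 cut(4, 0): punch at orig (4,2); cuts so far [(4, 2)]; region rows[0,8) x cols[2,4) = 8x2
Op 4 cut(1, 0): punch at orig (1,2); cuts so far [(1, 2), (4, 2)]; region rows[0,8) x cols[2,4) = 8x2
Op 5 cut(3, 0): punch at orig (3,2); cuts so far [(1, 2), (3, 2), (4, 2)]; region rows[0,8) x cols[2,4) = 8x2
Unfold 1 (reflect across v@2): 6 holes -> [(1, 1), (1, 2), (3, 1), (3, 2), (4, 1), (4, 2)]
Unfold 2 (reflect across v@4): 12 holes -> [(1, 1), (1, 2), (1, 5), (1, 6), (3, 1), (3, 2), (3, 5), (3, 6), (4, 1), (4, 2), (4, 5), (4, 6)]

Answer: 12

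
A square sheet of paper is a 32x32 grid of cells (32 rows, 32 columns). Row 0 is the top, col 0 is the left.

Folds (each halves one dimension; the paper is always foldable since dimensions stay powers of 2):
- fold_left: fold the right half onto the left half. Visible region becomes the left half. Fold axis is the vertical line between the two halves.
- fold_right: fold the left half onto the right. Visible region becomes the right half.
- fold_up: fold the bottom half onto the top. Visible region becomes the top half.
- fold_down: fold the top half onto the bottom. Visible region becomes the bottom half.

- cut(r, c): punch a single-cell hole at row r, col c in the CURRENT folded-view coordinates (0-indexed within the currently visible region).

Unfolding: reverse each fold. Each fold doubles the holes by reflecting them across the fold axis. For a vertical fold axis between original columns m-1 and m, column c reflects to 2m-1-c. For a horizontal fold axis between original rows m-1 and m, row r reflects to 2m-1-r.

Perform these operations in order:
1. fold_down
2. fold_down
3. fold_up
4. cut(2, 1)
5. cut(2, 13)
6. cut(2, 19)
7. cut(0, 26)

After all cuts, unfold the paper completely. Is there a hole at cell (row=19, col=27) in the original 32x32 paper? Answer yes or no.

Answer: no

Derivation:
Op 1 fold_down: fold axis h@16; visible region now rows[16,32) x cols[0,32) = 16x32
Op 2 fold_down: fold axis h@24; visible region now rows[24,32) x cols[0,32) = 8x32
Op 3 fold_up: fold axis h@28; visible region now rows[24,28) x cols[0,32) = 4x32
Op 4 cut(2, 1): punch at orig (26,1); cuts so far [(26, 1)]; region rows[24,28) x cols[0,32) = 4x32
Op 5 cut(2, 13): punch at orig (26,13); cuts so far [(26, 1), (26, 13)]; region rows[24,28) x cols[0,32) = 4x32
Op 6 cut(2, 19): punch at orig (26,19); cuts so far [(26, 1), (26, 13), (26, 19)]; region rows[24,28) x cols[0,32) = 4x32
Op 7 cut(0, 26): punch at orig (24,26); cuts so far [(24, 26), (26, 1), (26, 13), (26, 19)]; region rows[24,28) x cols[0,32) = 4x32
Unfold 1 (reflect across h@28): 8 holes -> [(24, 26), (26, 1), (26, 13), (26, 19), (29, 1), (29, 13), (29, 19), (31, 26)]
Unfold 2 (reflect across h@24): 16 holes -> [(16, 26), (18, 1), (18, 13), (18, 19), (21, 1), (21, 13), (21, 19), (23, 26), (24, 26), (26, 1), (26, 13), (26, 19), (29, 1), (29, 13), (29, 19), (31, 26)]
Unfold 3 (reflect across h@16): 32 holes -> [(0, 26), (2, 1), (2, 13), (2, 19), (5, 1), (5, 13), (5, 19), (7, 26), (8, 26), (10, 1), (10, 13), (10, 19), (13, 1), (13, 13), (13, 19), (15, 26), (16, 26), (18, 1), (18, 13), (18, 19), (21, 1), (21, 13), (21, 19), (23, 26), (24, 26), (26, 1), (26, 13), (26, 19), (29, 1), (29, 13), (29, 19), (31, 26)]
Holes: [(0, 26), (2, 1), (2, 13), (2, 19), (5, 1), (5, 13), (5, 19), (7, 26), (8, 26), (10, 1), (10, 13), (10, 19), (13, 1), (13, 13), (13, 19), (15, 26), (16, 26), (18, 1), (18, 13), (18, 19), (21, 1), (21, 13), (21, 19), (23, 26), (24, 26), (26, 1), (26, 13), (26, 19), (29, 1), (29, 13), (29, 19), (31, 26)]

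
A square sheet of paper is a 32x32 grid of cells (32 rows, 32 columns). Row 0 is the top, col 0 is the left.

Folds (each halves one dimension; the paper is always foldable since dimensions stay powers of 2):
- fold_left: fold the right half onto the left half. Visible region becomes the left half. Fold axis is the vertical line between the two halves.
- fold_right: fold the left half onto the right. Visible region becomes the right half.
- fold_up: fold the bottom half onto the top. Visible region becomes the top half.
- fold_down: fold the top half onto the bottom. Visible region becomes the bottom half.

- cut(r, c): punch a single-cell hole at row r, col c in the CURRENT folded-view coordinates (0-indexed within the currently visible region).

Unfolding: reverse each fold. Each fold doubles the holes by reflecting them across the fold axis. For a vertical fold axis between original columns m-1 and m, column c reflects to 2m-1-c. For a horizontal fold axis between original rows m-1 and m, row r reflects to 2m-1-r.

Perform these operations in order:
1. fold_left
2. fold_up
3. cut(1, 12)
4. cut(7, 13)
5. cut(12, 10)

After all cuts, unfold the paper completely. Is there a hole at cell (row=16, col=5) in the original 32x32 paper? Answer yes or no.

Answer: no

Derivation:
Op 1 fold_left: fold axis v@16; visible region now rows[0,32) x cols[0,16) = 32x16
Op 2 fold_up: fold axis h@16; visible region now rows[0,16) x cols[0,16) = 16x16
Op 3 cut(1, 12): punch at orig (1,12); cuts so far [(1, 12)]; region rows[0,16) x cols[0,16) = 16x16
Op 4 cut(7, 13): punch at orig (7,13); cuts so far [(1, 12), (7, 13)]; region rows[0,16) x cols[0,16) = 16x16
Op 5 cut(12, 10): punch at orig (12,10); cuts so far [(1, 12), (7, 13), (12, 10)]; region rows[0,16) x cols[0,16) = 16x16
Unfold 1 (reflect across h@16): 6 holes -> [(1, 12), (7, 13), (12, 10), (19, 10), (24, 13), (30, 12)]
Unfold 2 (reflect across v@16): 12 holes -> [(1, 12), (1, 19), (7, 13), (7, 18), (12, 10), (12, 21), (19, 10), (19, 21), (24, 13), (24, 18), (30, 12), (30, 19)]
Holes: [(1, 12), (1, 19), (7, 13), (7, 18), (12, 10), (12, 21), (19, 10), (19, 21), (24, 13), (24, 18), (30, 12), (30, 19)]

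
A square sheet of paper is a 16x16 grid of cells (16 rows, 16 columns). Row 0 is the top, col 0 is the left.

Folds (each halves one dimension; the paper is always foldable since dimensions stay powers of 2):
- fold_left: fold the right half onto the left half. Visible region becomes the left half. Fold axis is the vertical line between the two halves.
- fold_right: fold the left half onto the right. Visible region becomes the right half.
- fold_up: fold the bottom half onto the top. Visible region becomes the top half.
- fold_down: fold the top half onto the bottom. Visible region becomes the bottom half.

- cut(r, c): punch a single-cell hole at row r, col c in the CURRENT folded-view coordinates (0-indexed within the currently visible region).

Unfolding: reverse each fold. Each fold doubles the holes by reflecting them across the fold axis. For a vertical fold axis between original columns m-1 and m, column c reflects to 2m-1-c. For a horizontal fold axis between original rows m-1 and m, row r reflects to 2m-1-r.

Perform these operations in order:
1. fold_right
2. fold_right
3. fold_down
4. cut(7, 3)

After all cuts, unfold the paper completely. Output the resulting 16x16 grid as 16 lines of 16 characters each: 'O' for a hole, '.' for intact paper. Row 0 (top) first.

Answer: O......OO......O
................
................
................
................
................
................
................
................
................
................
................
................
................
................
O......OO......O

Derivation:
Op 1 fold_right: fold axis v@8; visible region now rows[0,16) x cols[8,16) = 16x8
Op 2 fold_right: fold axis v@12; visible region now rows[0,16) x cols[12,16) = 16x4
Op 3 fold_down: fold axis h@8; visible region now rows[8,16) x cols[12,16) = 8x4
Op 4 cut(7, 3): punch at orig (15,15); cuts so far [(15, 15)]; region rows[8,16) x cols[12,16) = 8x4
Unfold 1 (reflect across h@8): 2 holes -> [(0, 15), (15, 15)]
Unfold 2 (reflect across v@12): 4 holes -> [(0, 8), (0, 15), (15, 8), (15, 15)]
Unfold 3 (reflect across v@8): 8 holes -> [(0, 0), (0, 7), (0, 8), (0, 15), (15, 0), (15, 7), (15, 8), (15, 15)]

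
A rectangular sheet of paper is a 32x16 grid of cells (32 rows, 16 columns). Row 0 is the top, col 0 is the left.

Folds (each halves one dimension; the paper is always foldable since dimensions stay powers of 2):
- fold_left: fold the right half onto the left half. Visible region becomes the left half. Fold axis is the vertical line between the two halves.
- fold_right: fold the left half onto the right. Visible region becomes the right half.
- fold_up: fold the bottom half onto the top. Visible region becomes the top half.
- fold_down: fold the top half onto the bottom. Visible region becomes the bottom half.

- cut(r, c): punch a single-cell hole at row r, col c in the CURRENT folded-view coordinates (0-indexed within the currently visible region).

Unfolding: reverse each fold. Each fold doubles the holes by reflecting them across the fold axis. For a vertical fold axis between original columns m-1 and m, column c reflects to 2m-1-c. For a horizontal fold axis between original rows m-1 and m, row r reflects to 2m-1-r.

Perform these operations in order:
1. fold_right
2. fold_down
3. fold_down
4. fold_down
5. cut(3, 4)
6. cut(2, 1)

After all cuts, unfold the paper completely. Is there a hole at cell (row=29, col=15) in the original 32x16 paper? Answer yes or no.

Answer: no

Derivation:
Op 1 fold_right: fold axis v@8; visible region now rows[0,32) x cols[8,16) = 32x8
Op 2 fold_down: fold axis h@16; visible region now rows[16,32) x cols[8,16) = 16x8
Op 3 fold_down: fold axis h@24; visible region now rows[24,32) x cols[8,16) = 8x8
Op 4 fold_down: fold axis h@28; visible region now rows[28,32) x cols[8,16) = 4x8
Op 5 cut(3, 4): punch at orig (31,12); cuts so far [(31, 12)]; region rows[28,32) x cols[8,16) = 4x8
Op 6 cut(2, 1): punch at orig (30,9); cuts so far [(30, 9), (31, 12)]; region rows[28,32) x cols[8,16) = 4x8
Unfold 1 (reflect across h@28): 4 holes -> [(24, 12), (25, 9), (30, 9), (31, 12)]
Unfold 2 (reflect across h@24): 8 holes -> [(16, 12), (17, 9), (22, 9), (23, 12), (24, 12), (25, 9), (30, 9), (31, 12)]
Unfold 3 (reflect across h@16): 16 holes -> [(0, 12), (1, 9), (6, 9), (7, 12), (8, 12), (9, 9), (14, 9), (15, 12), (16, 12), (17, 9), (22, 9), (23, 12), (24, 12), (25, 9), (30, 9), (31, 12)]
Unfold 4 (reflect across v@8): 32 holes -> [(0, 3), (0, 12), (1, 6), (1, 9), (6, 6), (6, 9), (7, 3), (7, 12), (8, 3), (8, 12), (9, 6), (9, 9), (14, 6), (14, 9), (15, 3), (15, 12), (16, 3), (16, 12), (17, 6), (17, 9), (22, 6), (22, 9), (23, 3), (23, 12), (24, 3), (24, 12), (25, 6), (25, 9), (30, 6), (30, 9), (31, 3), (31, 12)]
Holes: [(0, 3), (0, 12), (1, 6), (1, 9), (6, 6), (6, 9), (7, 3), (7, 12), (8, 3), (8, 12), (9, 6), (9, 9), (14, 6), (14, 9), (15, 3), (15, 12), (16, 3), (16, 12), (17, 6), (17, 9), (22, 6), (22, 9), (23, 3), (23, 12), (24, 3), (24, 12), (25, 6), (25, 9), (30, 6), (30, 9), (31, 3), (31, 12)]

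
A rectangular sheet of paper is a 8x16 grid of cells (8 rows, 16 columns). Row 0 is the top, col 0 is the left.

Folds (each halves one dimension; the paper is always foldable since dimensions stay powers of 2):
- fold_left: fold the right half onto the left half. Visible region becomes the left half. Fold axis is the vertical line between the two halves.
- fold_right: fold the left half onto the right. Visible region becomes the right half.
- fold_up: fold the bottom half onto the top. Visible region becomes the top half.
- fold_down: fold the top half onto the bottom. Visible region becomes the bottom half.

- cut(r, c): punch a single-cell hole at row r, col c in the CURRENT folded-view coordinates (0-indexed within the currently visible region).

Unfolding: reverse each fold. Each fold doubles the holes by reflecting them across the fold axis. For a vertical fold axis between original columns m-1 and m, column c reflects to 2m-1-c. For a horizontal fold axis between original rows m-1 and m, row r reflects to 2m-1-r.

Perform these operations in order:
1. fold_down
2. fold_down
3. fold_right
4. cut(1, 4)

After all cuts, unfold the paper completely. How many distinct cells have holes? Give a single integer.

Op 1 fold_down: fold axis h@4; visible region now rows[4,8) x cols[0,16) = 4x16
Op 2 fold_down: fold axis h@6; visible region now rows[6,8) x cols[0,16) = 2x16
Op 3 fold_right: fold axis v@8; visible region now rows[6,8) x cols[8,16) = 2x8
Op 4 cut(1, 4): punch at orig (7,12); cuts so far [(7, 12)]; region rows[6,8) x cols[8,16) = 2x8
Unfold 1 (reflect across v@8): 2 holes -> [(7, 3), (7, 12)]
Unfold 2 (reflect across h@6): 4 holes -> [(4, 3), (4, 12), (7, 3), (7, 12)]
Unfold 3 (reflect across h@4): 8 holes -> [(0, 3), (0, 12), (3, 3), (3, 12), (4, 3), (4, 12), (7, 3), (7, 12)]

Answer: 8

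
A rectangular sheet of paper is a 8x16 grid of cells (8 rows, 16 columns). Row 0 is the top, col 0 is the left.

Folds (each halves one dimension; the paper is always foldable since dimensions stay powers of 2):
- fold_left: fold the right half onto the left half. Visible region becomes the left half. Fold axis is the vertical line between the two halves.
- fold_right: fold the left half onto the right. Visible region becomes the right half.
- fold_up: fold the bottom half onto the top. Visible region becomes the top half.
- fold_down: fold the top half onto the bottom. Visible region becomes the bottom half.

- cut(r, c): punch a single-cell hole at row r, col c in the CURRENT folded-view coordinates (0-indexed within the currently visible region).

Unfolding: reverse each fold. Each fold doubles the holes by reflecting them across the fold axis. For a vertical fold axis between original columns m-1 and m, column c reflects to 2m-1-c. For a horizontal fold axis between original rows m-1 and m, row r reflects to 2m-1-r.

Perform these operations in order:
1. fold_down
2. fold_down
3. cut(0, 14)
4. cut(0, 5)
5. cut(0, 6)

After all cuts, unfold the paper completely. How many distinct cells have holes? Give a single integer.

Answer: 12

Derivation:
Op 1 fold_down: fold axis h@4; visible region now rows[4,8) x cols[0,16) = 4x16
Op 2 fold_down: fold axis h@6; visible region now rows[6,8) x cols[0,16) = 2x16
Op 3 cut(0, 14): punch at orig (6,14); cuts so far [(6, 14)]; region rows[6,8) x cols[0,16) = 2x16
Op 4 cut(0, 5): punch at orig (6,5); cuts so far [(6, 5), (6, 14)]; region rows[6,8) x cols[0,16) = 2x16
Op 5 cut(0, 6): punch at orig (6,6); cuts so far [(6, 5), (6, 6), (6, 14)]; region rows[6,8) x cols[0,16) = 2x16
Unfold 1 (reflect across h@6): 6 holes -> [(5, 5), (5, 6), (5, 14), (6, 5), (6, 6), (6, 14)]
Unfold 2 (reflect across h@4): 12 holes -> [(1, 5), (1, 6), (1, 14), (2, 5), (2, 6), (2, 14), (5, 5), (5, 6), (5, 14), (6, 5), (6, 6), (6, 14)]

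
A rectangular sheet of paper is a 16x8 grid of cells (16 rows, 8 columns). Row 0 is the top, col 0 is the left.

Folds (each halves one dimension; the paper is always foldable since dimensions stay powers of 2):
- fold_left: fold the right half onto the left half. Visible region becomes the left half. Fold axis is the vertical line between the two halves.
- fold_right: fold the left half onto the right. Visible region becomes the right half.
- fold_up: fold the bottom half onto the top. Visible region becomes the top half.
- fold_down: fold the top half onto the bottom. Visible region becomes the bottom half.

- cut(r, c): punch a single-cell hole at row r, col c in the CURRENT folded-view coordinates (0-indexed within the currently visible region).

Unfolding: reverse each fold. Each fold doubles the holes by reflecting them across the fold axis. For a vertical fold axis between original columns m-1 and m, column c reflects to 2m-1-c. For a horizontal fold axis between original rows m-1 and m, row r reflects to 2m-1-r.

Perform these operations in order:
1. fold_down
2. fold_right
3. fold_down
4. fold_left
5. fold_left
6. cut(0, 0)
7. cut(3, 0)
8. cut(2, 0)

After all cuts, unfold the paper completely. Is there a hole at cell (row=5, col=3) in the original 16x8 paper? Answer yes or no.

Answer: no

Derivation:
Op 1 fold_down: fold axis h@8; visible region now rows[8,16) x cols[0,8) = 8x8
Op 2 fold_right: fold axis v@4; visible region now rows[8,16) x cols[4,8) = 8x4
Op 3 fold_down: fold axis h@12; visible region now rows[12,16) x cols[4,8) = 4x4
Op 4 fold_left: fold axis v@6; visible region now rows[12,16) x cols[4,6) = 4x2
Op 5 fold_left: fold axis v@5; visible region now rows[12,16) x cols[4,5) = 4x1
Op 6 cut(0, 0): punch at orig (12,4); cuts so far [(12, 4)]; region rows[12,16) x cols[4,5) = 4x1
Op 7 cut(3, 0): punch at orig (15,4); cuts so far [(12, 4), (15, 4)]; region rows[12,16) x cols[4,5) = 4x1
Op 8 cut(2, 0): punch at orig (14,4); cuts so far [(12, 4), (14, 4), (15, 4)]; region rows[12,16) x cols[4,5) = 4x1
Unfold 1 (reflect across v@5): 6 holes -> [(12, 4), (12, 5), (14, 4), (14, 5), (15, 4), (15, 5)]
Unfold 2 (reflect across v@6): 12 holes -> [(12, 4), (12, 5), (12, 6), (12, 7), (14, 4), (14, 5), (14, 6), (14, 7), (15, 4), (15, 5), (15, 6), (15, 7)]
Unfold 3 (reflect across h@12): 24 holes -> [(8, 4), (8, 5), (8, 6), (8, 7), (9, 4), (9, 5), (9, 6), (9, 7), (11, 4), (11, 5), (11, 6), (11, 7), (12, 4), (12, 5), (12, 6), (12, 7), (14, 4), (14, 5), (14, 6), (14, 7), (15, 4), (15, 5), (15, 6), (15, 7)]
Unfold 4 (reflect across v@4): 48 holes -> [(8, 0), (8, 1), (8, 2), (8, 3), (8, 4), (8, 5), (8, 6), (8, 7), (9, 0), (9, 1), (9, 2), (9, 3), (9, 4), (9, 5), (9, 6), (9, 7), (11, 0), (11, 1), (11, 2), (11, 3), (11, 4), (11, 5), (11, 6), (11, 7), (12, 0), (12, 1), (12, 2), (12, 3), (12, 4), (12, 5), (12, 6), (12, 7), (14, 0), (14, 1), (14, 2), (14, 3), (14, 4), (14, 5), (14, 6), (14, 7), (15, 0), (15, 1), (15, 2), (15, 3), (15, 4), (15, 5), (15, 6), (15, 7)]
Unfold 5 (reflect across h@8): 96 holes -> [(0, 0), (0, 1), (0, 2), (0, 3), (0, 4), (0, 5), (0, 6), (0, 7), (1, 0), (1, 1), (1, 2), (1, 3), (1, 4), (1, 5), (1, 6), (1, 7), (3, 0), (3, 1), (3, 2), (3, 3), (3, 4), (3, 5), (3, 6), (3, 7), (4, 0), (4, 1), (4, 2), (4, 3), (4, 4), (4, 5), (4, 6), (4, 7), (6, 0), (6, 1), (6, 2), (6, 3), (6, 4), (6, 5), (6, 6), (6, 7), (7, 0), (7, 1), (7, 2), (7, 3), (7, 4), (7, 5), (7, 6), (7, 7), (8, 0), (8, 1), (8, 2), (8, 3), (8, 4), (8, 5), (8, 6), (8, 7), (9, 0), (9, 1), (9, 2), (9, 3), (9, 4), (9, 5), (9, 6), (9, 7), (11, 0), (11, 1), (11, 2), (11, 3), (11, 4), (11, 5), (11, 6), (11, 7), (12, 0), (12, 1), (12, 2), (12, 3), (12, 4), (12, 5), (12, 6), (12, 7), (14, 0), (14, 1), (14, 2), (14, 3), (14, 4), (14, 5), (14, 6), (14, 7), (15, 0), (15, 1), (15, 2), (15, 3), (15, 4), (15, 5), (15, 6), (15, 7)]
Holes: [(0, 0), (0, 1), (0, 2), (0, 3), (0, 4), (0, 5), (0, 6), (0, 7), (1, 0), (1, 1), (1, 2), (1, 3), (1, 4), (1, 5), (1, 6), (1, 7), (3, 0), (3, 1), (3, 2), (3, 3), (3, 4), (3, 5), (3, 6), (3, 7), (4, 0), (4, 1), (4, 2), (4, 3), (4, 4), (4, 5), (4, 6), (4, 7), (6, 0), (6, 1), (6, 2), (6, 3), (6, 4), (6, 5), (6, 6), (6, 7), (7, 0), (7, 1), (7, 2), (7, 3), (7, 4), (7, 5), (7, 6), (7, 7), (8, 0), (8, 1), (8, 2), (8, 3), (8, 4), (8, 5), (8, 6), (8, 7), (9, 0), (9, 1), (9, 2), (9, 3), (9, 4), (9, 5), (9, 6), (9, 7), (11, 0), (11, 1), (11, 2), (11, 3), (11, 4), (11, 5), (11, 6), (11, 7), (12, 0), (12, 1), (12, 2), (12, 3), (12, 4), (12, 5), (12, 6), (12, 7), (14, 0), (14, 1), (14, 2), (14, 3), (14, 4), (14, 5), (14, 6), (14, 7), (15, 0), (15, 1), (15, 2), (15, 3), (15, 4), (15, 5), (15, 6), (15, 7)]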